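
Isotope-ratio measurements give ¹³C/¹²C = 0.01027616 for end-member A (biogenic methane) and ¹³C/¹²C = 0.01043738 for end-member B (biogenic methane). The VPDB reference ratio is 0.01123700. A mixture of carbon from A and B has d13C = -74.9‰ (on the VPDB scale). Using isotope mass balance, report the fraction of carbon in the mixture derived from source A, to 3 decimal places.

0.261

δ_A = (0.01027616/0.01123700 − 1)×1000 = (0.914493 − 1)×1000 = -85.507‰
δ_B = (0.01043738/0.01123700 − 1)×1000 = (0.928840 − 1)×1000 = -71.160‰
f_A = (δ_mix − δ_B)/(δ_A − δ_B) = (-74.9 − (-71.160))/(-85.507 − (-71.160))
f_A = -3.740 / -14.347 = 0.2607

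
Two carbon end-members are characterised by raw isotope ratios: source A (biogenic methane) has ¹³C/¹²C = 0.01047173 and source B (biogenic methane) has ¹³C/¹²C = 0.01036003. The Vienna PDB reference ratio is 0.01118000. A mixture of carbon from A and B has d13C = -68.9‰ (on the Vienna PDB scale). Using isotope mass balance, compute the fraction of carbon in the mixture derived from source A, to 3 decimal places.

0.445

δ_A = (0.01047173/0.01118000 − 1)×1000 = (0.936648 − 1)×1000 = -63.352‰
δ_B = (0.01036003/0.01118000 − 1)×1000 = (0.926657 − 1)×1000 = -73.343‰
f_A = (δ_mix − δ_B)/(δ_A − δ_B) = (-68.9 − (-73.343))/(-63.352 − (-73.343))
f_A = 4.443 / 9.991 = 0.4447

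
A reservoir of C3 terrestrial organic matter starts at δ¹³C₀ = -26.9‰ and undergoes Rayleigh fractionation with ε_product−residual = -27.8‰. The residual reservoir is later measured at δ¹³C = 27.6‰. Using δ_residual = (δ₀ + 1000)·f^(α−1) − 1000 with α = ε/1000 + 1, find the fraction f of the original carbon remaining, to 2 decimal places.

0.14

α − 1 = ε/1000 = -0.0278
(δ_res + 1000)/(δ₀ + 1000) = (27.6 + 1000)/(-26.9 + 1000) = 1027.6/973.1 = 1.056007
f = 1.056007^(1/-0.0278) = exp(ln(1.056007)/-0.0278) = exp(0.05449/-0.0278)
f = exp(-1.9602) = 0.1408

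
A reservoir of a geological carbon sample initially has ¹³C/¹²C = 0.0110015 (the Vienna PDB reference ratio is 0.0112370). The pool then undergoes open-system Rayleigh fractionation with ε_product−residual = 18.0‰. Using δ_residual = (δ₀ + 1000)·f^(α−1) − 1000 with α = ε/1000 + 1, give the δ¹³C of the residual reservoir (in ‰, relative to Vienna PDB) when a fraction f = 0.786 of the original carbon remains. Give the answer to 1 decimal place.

δ₀ = (0.0110015/0.0112370 − 1)×1000 = (0.979042 − 1)×1000 = -20.958‰
α − 1 = ε/1000 = 0.0180
f^(α−1) = 0.786^(0.0180) = 0.995675
δ_res = (-20.958 + 1000) × 0.995675 − 1000 = 974.808 − 1000 = -25.19‰

-25.2‰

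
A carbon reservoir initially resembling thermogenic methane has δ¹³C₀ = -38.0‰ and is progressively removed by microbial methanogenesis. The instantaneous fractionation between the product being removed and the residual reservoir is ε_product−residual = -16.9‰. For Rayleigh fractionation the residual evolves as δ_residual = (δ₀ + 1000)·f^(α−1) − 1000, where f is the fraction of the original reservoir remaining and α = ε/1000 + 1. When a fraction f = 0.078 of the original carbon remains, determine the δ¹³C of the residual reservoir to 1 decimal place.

4.4‰

Rayleigh residual: δ_res = (δ₀ + 1000)·f^(α−1) − 1000
α = ε/1000 + 1 = 0.98310, so α − 1 = -0.01690
f^(α−1) = 0.078^(-0.01690) = 1.044056
δ_res = (-38.0 + 1000) × 1.044056 − 1000 = 1004.381 − 1000 = 4.38‰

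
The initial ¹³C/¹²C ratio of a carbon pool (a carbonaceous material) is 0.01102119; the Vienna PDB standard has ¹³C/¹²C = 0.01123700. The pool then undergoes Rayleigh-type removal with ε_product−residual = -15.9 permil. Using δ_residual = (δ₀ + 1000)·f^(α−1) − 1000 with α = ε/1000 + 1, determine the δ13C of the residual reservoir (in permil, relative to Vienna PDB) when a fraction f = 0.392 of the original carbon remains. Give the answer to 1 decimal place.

δ₀ = (0.01102119/0.01123700 − 1)×1000 = (0.980795 − 1)×1000 = -19.205 permil
α − 1 = ε/1000 = -0.0159
f^(α−1) = 0.392^(-0.0159) = 1.015002
δ_res = (-19.205 + 1000) × 1.015002 − 1000 = 995.508 − 1000 = -4.49 permil

-4.5 permil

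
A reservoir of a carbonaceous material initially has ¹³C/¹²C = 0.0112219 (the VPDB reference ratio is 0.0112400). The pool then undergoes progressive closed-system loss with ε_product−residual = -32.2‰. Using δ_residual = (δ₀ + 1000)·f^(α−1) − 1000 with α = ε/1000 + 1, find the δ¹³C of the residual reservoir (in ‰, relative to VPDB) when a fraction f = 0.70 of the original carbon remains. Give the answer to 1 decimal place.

9.9‰

δ₀ = (0.0112219/0.0112400 − 1)×1000 = (0.998390 − 1)×1000 = -1.610‰
α − 1 = ε/1000 = -0.0322
f^(α−1) = 0.70^(-0.0322) = 1.011551
δ_res = (-1.610 + 1000) × 1.011551 − 1000 = 1009.922 − 1000 = 9.92‰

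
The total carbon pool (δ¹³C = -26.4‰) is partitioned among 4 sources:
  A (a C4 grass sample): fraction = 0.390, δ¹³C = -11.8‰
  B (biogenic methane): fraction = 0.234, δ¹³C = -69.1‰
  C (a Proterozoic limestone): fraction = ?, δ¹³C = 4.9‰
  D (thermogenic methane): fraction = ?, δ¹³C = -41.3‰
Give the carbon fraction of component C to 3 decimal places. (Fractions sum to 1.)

Let f_C and f_D be the unknown fractions; fractions sum to 1 so f_C + f_D = 0.376.
Mass balance: Σ fᵢ·δᵢ = δ_bulk ⇒ f_C·(4.9) + f_D·(-41.3) = -26.4 − (-20.771) = -5.629
Substitute f_D = 0.376 − f_C:
f_C·(4.9 − -41.3) = -5.629 − 0.376×(-41.3) = 9.900
f_C = 9.900 / 46.2 = 0.2143

0.214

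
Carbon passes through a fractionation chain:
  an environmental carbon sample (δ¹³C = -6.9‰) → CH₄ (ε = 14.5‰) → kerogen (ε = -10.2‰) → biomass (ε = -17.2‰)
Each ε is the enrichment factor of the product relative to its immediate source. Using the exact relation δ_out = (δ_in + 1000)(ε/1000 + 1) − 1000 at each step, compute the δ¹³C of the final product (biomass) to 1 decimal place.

step 1: δ = (-6.90 + 1000)·(14.5/1000 + 1) − 1000 = 7.50‰
step 2: δ = (7.50 + 1000)·(-10.2/1000 + 1) − 1000 = -2.78‰
step 3: δ = (-2.78 + 1000)·(-17.2/1000 + 1) − 1000 = -19.93‰

-19.9‰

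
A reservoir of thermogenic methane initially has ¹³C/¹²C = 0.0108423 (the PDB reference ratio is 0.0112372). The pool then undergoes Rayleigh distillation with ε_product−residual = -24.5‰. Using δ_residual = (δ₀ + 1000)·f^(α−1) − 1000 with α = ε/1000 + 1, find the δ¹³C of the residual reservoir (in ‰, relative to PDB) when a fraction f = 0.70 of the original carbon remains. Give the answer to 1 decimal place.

δ₀ = (0.0108423/0.0112372 − 1)×1000 = (0.964858 − 1)×1000 = -35.142‰
α − 1 = ε/1000 = -0.0245
f^(α−1) = 0.70^(-0.0245) = 1.008777
δ_res = (-35.142 + 1000) × 1.008777 − 1000 = 973.326 − 1000 = -26.67‰

-26.7‰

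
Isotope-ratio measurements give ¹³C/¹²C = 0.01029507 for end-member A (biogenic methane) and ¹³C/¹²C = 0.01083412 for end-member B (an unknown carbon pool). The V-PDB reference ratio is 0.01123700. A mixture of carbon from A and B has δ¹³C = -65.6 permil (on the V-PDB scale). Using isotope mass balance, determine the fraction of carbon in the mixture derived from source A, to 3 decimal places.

δ_A = (0.01029507/0.01123700 − 1)×1000 = (0.916176 − 1)×1000 = -83.824 permil
δ_B = (0.01083412/0.01123700 − 1)×1000 = (0.964147 − 1)×1000 = -35.853 permil
f_A = (δ_mix − δ_B)/(δ_A − δ_B) = (-65.6 − (-35.853))/(-83.824 − (-35.853))
f_A = -29.747 / -47.971 = 0.6201

0.620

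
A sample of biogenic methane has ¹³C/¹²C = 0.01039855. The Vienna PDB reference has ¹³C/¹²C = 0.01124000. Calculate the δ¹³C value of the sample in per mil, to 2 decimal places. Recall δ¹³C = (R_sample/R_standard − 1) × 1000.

-74.86 per mil

δ¹³C = (R_sample / R_standard − 1) × 1000
R_sample / R_standard = 0.01039855 / 0.01124000 = 0.925138
δ¹³C = (0.925138 − 1) × 1000 = -74.862 per mil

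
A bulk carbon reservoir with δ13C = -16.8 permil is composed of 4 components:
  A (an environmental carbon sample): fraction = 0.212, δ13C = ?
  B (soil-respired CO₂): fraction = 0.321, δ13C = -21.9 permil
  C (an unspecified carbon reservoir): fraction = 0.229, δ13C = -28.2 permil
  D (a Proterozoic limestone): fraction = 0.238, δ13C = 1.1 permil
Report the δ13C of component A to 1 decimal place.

-16.9 permil

Isotope mass balance: δ_bulk = Σ fᵢ·δᵢ.
-16.8 = 0.212×δ_A + 0.321×(-21.9) + 0.229×(-28.2) + 0.238×(1.1)
0.212·δ_A = -16.8 − (-13.226) = -3.574
δ_A = -3.574 / 0.212 = -16.86 permil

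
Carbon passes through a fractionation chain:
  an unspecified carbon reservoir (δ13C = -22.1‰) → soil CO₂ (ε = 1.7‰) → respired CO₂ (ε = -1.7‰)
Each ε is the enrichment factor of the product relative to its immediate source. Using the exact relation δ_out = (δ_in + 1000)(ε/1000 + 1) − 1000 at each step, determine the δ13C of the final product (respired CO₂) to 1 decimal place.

step 1: δ = (-22.10 + 1000)·(1.7/1000 + 1) − 1000 = -20.44‰
step 2: δ = (-20.44 + 1000)·(-1.7/1000 + 1) − 1000 = -22.10‰

-22.1‰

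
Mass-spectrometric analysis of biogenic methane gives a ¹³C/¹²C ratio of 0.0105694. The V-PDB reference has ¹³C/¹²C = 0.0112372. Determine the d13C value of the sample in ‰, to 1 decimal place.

d13C = (R_sample / R_standard − 1) × 1000
R_sample / R_standard = 0.0105694 / 0.0112372 = 0.940572
d13C = (0.940572 − 1) × 1000 = -59.43‰

-59.4‰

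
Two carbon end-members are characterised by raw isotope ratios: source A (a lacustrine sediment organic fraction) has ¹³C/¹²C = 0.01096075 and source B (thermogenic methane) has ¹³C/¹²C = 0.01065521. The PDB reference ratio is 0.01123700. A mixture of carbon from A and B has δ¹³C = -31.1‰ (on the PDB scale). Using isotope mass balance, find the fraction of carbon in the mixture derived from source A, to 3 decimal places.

0.760

δ_A = (0.01096075/0.01123700 − 1)×1000 = (0.975416 − 1)×1000 = -24.584‰
δ_B = (0.01065521/0.01123700 − 1)×1000 = (0.948226 − 1)×1000 = -51.774‰
f_A = (δ_mix − δ_B)/(δ_A − δ_B) = (-31.1 − (-51.774))/(-24.584 − (-51.774))
f_A = 20.674 / 27.191 = 0.7604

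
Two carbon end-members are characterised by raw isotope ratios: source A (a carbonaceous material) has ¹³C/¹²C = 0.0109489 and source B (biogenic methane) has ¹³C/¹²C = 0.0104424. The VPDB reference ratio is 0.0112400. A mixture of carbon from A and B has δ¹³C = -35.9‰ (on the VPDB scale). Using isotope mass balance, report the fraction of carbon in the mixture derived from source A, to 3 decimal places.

δ_A = (0.0109489/0.0112400 − 1)×1000 = (0.974101 − 1)×1000 = -25.899‰
δ_B = (0.0104424/0.0112400 − 1)×1000 = (0.929039 − 1)×1000 = -70.961‰
f_A = (δ_mix − δ_B)/(δ_A − δ_B) = (-35.9 − (-70.961))/(-25.899 − (-70.961))
f_A = 35.061 / 45.062 = 0.7781

0.778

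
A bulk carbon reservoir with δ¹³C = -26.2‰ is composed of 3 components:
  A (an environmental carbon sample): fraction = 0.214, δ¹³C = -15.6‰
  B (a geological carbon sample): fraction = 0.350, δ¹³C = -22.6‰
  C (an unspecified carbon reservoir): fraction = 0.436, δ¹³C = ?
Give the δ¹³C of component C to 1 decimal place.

Isotope mass balance: δ_bulk = Σ fᵢ·δᵢ.
-26.2 = 0.214×(-15.6) + 0.350×(-22.6) + 0.436×δ_C
0.436·δ_C = -26.2 − (-11.248) = -14.952
δ_C = -14.952 / 0.436 = -34.29‰

-34.3‰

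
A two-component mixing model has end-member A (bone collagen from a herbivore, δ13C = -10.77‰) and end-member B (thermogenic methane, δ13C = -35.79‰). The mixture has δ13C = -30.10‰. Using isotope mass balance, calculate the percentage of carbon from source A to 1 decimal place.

δ_mix = f_A·δ_A + (1 − f_A)·δ_B  ⇒  f_A = (δ_mix − δ_B)/(δ_A − δ_B)
f_A = (-30.10 − (-35.79)) / (-10.77 − (-35.79))
f_A = 5.69 / 25.02 = 0.2274

22.7%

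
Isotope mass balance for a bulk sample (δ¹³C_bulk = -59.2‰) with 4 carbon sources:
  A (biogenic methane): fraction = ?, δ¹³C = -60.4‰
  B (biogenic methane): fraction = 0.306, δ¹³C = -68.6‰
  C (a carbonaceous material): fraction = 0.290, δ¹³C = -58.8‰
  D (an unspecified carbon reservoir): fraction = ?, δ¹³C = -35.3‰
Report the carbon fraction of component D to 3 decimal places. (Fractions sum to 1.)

0.129

Let f_D and f_A be the unknown fractions; fractions sum to 1 so f_D + f_A = 0.404.
Mass balance: Σ fᵢ·δᵢ = δ_bulk ⇒ f_D·(-35.3) + f_A·(-60.4) = -59.2 − (-38.044) = -21.156
Substitute f_A = 0.404 − f_D:
f_D·(-35.3 − -60.4) = -21.156 − 0.404×(-60.4) = 3.245
f_D = 3.245 / 25.1 = 0.1293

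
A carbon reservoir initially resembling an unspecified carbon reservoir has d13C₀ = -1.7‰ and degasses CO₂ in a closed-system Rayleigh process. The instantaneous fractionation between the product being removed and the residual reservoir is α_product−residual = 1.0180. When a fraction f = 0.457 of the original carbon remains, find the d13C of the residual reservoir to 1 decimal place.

-15.7‰

Rayleigh residual: δ_res = (δ₀ + 1000)·f^(α−1) − 1000
α − 1 = 0.01800
f^(α−1) = 0.457^(0.01800) = 0.986004
δ_res = (-1.7 + 1000) × 0.986004 − 1000 = 984.327 − 1000 = -15.67‰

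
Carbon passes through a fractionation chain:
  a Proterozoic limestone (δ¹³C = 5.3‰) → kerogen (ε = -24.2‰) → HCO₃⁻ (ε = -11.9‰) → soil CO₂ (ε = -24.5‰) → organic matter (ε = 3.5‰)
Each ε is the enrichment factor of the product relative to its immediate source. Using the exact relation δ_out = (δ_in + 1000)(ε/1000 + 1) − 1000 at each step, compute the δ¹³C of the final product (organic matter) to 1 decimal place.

step 1: δ = (5.30 + 1000)·(-24.2/1000 + 1) − 1000 = -19.03‰
step 2: δ = (-19.03 + 1000)·(-11.9/1000 + 1) − 1000 = -30.70‰
step 3: δ = (-30.70 + 1000)·(-24.5/1000 + 1) − 1000 = -54.45‰
step 4: δ = (-54.45 + 1000)·(3.5/1000 + 1) − 1000 = -51.14‰

-51.1‰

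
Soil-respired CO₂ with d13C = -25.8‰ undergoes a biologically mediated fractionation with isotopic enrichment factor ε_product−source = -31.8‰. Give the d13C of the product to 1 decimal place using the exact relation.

-56.8‰

To first order, δ_product ≈ δ_source + ε = -57.6‰.
Exactly, δ_product = (δ_source + 1000)·(ε/1000 + 1) − 1000.
δ_product = (-25.8 + 1000) × (-31.8/1000 + 1) − 1000
δ_product = -56.78‰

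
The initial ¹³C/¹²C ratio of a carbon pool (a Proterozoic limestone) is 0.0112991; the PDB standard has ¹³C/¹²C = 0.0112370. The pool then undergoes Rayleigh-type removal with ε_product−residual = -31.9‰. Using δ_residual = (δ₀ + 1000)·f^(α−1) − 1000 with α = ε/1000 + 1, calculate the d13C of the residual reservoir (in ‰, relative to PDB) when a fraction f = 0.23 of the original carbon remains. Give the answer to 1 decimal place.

53.8‰

δ₀ = (0.0112991/0.0112370 − 1)×1000 = (1.005526 − 1)×1000 = 5.526‰
α − 1 = ε/1000 = -0.0319
f^(α−1) = 0.23^(-0.0319) = 1.047999
δ_res = (5.526 + 1000) × 1.047999 − 1000 = 1053.791 − 1000 = 53.79‰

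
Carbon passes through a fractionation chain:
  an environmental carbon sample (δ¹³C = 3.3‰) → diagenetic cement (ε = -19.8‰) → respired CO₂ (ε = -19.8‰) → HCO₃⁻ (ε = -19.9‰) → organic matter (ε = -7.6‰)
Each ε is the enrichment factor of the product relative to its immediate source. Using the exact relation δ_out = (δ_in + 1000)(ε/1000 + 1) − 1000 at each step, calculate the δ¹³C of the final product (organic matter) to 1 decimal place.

-62.4‰

step 1: δ = (3.30 + 1000)·(-19.8/1000 + 1) − 1000 = -16.57‰
step 2: δ = (-16.57 + 1000)·(-19.8/1000 + 1) − 1000 = -36.04‰
step 3: δ = (-36.04 + 1000)·(-19.9/1000 + 1) − 1000 = -55.22‰
step 4: δ = (-55.22 + 1000)·(-7.6/1000 + 1) − 1000 = -62.40‰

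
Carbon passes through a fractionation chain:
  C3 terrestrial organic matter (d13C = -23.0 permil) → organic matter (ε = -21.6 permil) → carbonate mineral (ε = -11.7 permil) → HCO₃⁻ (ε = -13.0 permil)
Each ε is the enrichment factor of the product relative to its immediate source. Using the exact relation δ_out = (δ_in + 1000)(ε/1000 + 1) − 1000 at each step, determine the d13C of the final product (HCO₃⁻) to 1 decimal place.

step 1: δ = (-23.00 + 1000)·(-21.6/1000 + 1) − 1000 = -44.10 permil
step 2: δ = (-44.10 + 1000)·(-11.7/1000 + 1) − 1000 = -55.29 permil
step 3: δ = (-55.29 + 1000)·(-13.0/1000 + 1) − 1000 = -67.57 permil

-67.6 permil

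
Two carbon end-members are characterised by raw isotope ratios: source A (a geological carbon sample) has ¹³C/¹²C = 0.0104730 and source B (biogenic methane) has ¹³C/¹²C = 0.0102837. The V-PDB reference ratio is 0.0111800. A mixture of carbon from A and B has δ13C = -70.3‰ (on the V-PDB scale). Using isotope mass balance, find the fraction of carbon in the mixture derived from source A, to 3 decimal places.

δ_A = (0.0104730/0.0111800 − 1)×1000 = (0.936762 − 1)×1000 = -63.238‰
δ_B = (0.0102837/0.0111800 − 1)×1000 = (0.919830 − 1)×1000 = -80.170‰
f_A = (δ_mix − δ_B)/(δ_A − δ_B) = (-70.3 − (-80.170))/(-63.238 − (-80.170))
f_A = 9.870 / 16.932 = 0.5829

0.583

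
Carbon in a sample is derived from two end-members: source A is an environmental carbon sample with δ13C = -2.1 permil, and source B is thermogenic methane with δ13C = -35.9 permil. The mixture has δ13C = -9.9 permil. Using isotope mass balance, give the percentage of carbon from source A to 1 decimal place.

δ_mix = f_A·δ_A + (1 − f_A)·δ_B  ⇒  f_A = (δ_mix − δ_B)/(δ_A − δ_B)
f_A = (-9.9 − (-35.9)) / (-2.1 − (-35.9))
f_A = 26.0 / 33.8 = 0.7692

76.9%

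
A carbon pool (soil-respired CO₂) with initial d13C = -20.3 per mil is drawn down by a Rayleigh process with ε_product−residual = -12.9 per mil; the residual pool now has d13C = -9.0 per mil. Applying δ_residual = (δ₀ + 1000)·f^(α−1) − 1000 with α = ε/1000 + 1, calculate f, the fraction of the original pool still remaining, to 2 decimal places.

α − 1 = ε/1000 = -0.0129
(δ_res + 1000)/(δ₀ + 1000) = (-9.0 + 1000)/(-20.3 + 1000) = 991.0/979.7 = 1.011534
f = 1.011534^(1/-0.0129) = exp(ln(1.011534)/-0.0129) = exp(0.01147/-0.0129)
f = exp(-0.8890) = 0.4111

0.41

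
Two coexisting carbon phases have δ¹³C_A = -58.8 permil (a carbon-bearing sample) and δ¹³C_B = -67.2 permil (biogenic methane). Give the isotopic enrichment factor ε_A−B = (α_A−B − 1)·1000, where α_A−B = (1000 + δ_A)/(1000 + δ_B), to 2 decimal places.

9.01 permil

α_A−B = (1000 + -58.8) / (1000 + -67.2) = 941.2 / 932.8 = 1.009005
ε_A−B = (1.009005 − 1) × 1000 = 9.005 permil
(The approximation ε ≈ δ_A − δ_B would give 8.4 permil.)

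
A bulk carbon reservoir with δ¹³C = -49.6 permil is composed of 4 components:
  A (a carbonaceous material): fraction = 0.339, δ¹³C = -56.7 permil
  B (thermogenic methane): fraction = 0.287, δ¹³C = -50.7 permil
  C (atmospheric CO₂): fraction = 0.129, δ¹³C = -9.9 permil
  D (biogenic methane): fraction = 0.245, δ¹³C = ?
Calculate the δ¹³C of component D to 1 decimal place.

Isotope mass balance: δ_bulk = Σ fᵢ·δᵢ.
-49.6 = 0.339×(-56.7) + 0.287×(-50.7) + 0.129×(-9.9) + 0.245×δ_D
0.245·δ_D = -49.6 − (-35.049) = -14.551
δ_D = -14.551 / 0.245 = -59.39 permil

-59.4 permil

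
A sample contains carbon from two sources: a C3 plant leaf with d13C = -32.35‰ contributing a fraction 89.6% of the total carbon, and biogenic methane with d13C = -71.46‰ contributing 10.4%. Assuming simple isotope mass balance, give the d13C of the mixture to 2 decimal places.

δ_mix = f_A·δ_A + f_B·δ_B
δ_mix = 0.896 × (-32.35) + 0.104 × (-71.46)
δ_mix = -28.986 + -7.432 = -36.417‰

-36.42‰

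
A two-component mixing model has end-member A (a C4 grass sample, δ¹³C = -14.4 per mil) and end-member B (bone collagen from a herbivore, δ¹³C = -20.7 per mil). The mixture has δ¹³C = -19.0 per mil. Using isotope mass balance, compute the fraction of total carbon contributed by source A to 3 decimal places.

δ_mix = f_A·δ_A + (1 − f_A)·δ_B  ⇒  f_A = (δ_mix − δ_B)/(δ_A − δ_B)
f_A = (-19.0 − (-20.7)) / (-14.4 − (-20.7))
f_A = 1.7 / 6.3 = 0.2698

0.270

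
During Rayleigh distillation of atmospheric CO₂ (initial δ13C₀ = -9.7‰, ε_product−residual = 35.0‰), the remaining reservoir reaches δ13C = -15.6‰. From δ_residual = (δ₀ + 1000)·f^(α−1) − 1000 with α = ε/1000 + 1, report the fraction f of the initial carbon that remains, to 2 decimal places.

α − 1 = ε/1000 = 0.0350
(δ_res + 1000)/(δ₀ + 1000) = (-15.6 + 1000)/(-9.7 + 1000) = 984.4/990.3 = 0.994042
f = 0.994042^(1/0.0350) = exp(ln(0.994042)/0.0350) = exp(-0.00598/0.0350)
f = exp(-0.1707) = 0.8430

0.84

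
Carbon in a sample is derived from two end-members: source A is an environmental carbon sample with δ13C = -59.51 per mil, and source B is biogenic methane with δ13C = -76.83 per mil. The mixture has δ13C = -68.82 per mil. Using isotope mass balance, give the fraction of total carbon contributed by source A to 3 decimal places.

δ_mix = f_A·δ_A + (1 − f_A)·δ_B  ⇒  f_A = (δ_mix − δ_B)/(δ_A − δ_B)
f_A = (-68.82 − (-76.83)) / (-59.51 − (-76.83))
f_A = 8.01 / 17.32 = 0.4625

0.462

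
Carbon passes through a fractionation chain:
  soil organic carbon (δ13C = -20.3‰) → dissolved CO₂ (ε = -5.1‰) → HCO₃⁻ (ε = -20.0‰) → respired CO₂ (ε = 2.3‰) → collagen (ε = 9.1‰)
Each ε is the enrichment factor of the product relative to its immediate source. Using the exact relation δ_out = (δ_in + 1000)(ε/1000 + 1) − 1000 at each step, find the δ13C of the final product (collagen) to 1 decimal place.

step 1: δ = (-20.30 + 1000)·(-5.1/1000 + 1) − 1000 = -25.30‰
step 2: δ = (-25.30 + 1000)·(-20.0/1000 + 1) − 1000 = -44.79‰
step 3: δ = (-44.79 + 1000)·(2.3/1000 + 1) − 1000 = -42.59‰
step 4: δ = (-42.59 + 1000)·(9.1/1000 + 1) − 1000 = -33.88‰

-33.9‰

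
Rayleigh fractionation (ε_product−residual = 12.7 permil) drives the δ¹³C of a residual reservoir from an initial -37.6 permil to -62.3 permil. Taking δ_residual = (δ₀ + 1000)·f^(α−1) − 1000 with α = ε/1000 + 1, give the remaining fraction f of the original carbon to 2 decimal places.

0.13

α − 1 = ε/1000 = 0.0127
(δ_res + 1000)/(δ₀ + 1000) = (-62.3 + 1000)/(-37.6 + 1000) = 937.7/962.4 = 0.974335
f = 0.974335^(1/0.0127) = exp(ln(0.974335)/0.0127) = exp(-0.02600/0.0127)
f = exp(-2.0473) = 0.1291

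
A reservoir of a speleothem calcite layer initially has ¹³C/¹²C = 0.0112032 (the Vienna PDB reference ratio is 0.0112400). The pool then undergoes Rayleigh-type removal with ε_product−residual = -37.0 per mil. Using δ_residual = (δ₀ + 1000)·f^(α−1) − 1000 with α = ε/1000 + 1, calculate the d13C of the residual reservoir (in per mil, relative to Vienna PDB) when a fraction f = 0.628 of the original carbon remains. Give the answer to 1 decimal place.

14.0 per mil

δ₀ = (0.0112032/0.0112400 − 1)×1000 = (0.996726 − 1)×1000 = -3.274 per mil
α − 1 = ε/1000 = -0.0370
f^(α−1) = 0.628^(-0.0370) = 1.017362
δ_res = (-3.274 + 1000) × 1.017362 − 1000 = 1014.031 − 1000 = 14.03 per mil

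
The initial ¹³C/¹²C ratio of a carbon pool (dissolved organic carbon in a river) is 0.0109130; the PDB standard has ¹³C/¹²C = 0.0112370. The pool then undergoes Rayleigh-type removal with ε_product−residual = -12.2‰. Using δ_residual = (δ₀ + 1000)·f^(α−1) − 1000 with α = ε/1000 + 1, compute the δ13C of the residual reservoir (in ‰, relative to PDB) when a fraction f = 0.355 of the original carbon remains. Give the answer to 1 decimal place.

-16.5‰

δ₀ = (0.0109130/0.0112370 − 1)×1000 = (0.971167 − 1)×1000 = -28.833‰
α − 1 = ε/1000 = -0.0122
f^(α−1) = 0.355^(-0.0122) = 1.012715
δ_res = (-28.833 + 1000) × 1.012715 − 1000 = 983.515 − 1000 = -16.48‰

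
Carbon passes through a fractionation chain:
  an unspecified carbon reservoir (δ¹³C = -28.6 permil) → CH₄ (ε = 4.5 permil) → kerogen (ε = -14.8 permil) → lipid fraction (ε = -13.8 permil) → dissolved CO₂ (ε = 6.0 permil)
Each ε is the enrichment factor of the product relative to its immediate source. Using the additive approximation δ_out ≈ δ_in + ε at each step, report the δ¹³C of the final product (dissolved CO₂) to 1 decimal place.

step 1: δ ≈ -28.6 + (4.5) = -24.1 permil
step 2: δ ≈ -24.1 + (-14.8) = -38.9 permil
step 3: δ ≈ -38.9 + (-13.8) = -52.7 permil
step 4: δ ≈ -52.7 + (6.0) = -46.7 permil

-46.7 permil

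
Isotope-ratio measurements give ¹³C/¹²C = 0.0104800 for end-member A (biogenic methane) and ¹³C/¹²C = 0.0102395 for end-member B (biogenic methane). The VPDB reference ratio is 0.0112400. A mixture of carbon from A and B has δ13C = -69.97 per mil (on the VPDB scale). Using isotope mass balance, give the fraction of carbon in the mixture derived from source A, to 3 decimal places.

δ_A = (0.0104800/0.0112400 − 1)×1000 = (0.932384 − 1)×1000 = -67.616 per mil
δ_B = (0.0102395/0.0112400 − 1)×1000 = (0.910988 − 1)×1000 = -89.012 per mil
f_A = (δ_mix − δ_B)/(δ_A − δ_B) = (-69.97 − (-89.012))/(-67.616 − (-89.012))
f_A = 19.042 / 21.397 = 0.8900

0.890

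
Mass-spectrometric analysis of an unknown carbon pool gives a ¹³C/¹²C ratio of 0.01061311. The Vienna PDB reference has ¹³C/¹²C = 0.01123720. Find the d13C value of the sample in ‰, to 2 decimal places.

d13C = (R_sample / R_standard − 1) × 1000
R_sample / R_standard = 0.01061311 / 0.01123720 = 0.944462
d13C = (0.944462 − 1) × 1000 = -55.538‰

-55.54‰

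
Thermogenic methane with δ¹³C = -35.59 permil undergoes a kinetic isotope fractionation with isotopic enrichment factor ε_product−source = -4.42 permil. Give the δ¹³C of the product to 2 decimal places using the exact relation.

To first order, δ_product ≈ δ_source + ε = -40.01 permil.
Exactly, δ_product = (δ_source + 1000)·(ε/1000 + 1) − 1000.
δ_product = (-35.59 + 1000) × (-4.42/1000 + 1) − 1000
δ_product = -39.853 permil

-39.85 permil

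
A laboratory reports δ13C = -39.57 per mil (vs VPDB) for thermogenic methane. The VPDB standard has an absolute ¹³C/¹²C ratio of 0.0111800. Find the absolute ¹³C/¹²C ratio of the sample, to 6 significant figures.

R_sample = R_standard × (δ13C/1000 + 1)
R_sample = 0.0111800 × (-39.57/1000 + 1) = 0.0111800 × 0.960430
R_sample = 0.0107376

0.0107376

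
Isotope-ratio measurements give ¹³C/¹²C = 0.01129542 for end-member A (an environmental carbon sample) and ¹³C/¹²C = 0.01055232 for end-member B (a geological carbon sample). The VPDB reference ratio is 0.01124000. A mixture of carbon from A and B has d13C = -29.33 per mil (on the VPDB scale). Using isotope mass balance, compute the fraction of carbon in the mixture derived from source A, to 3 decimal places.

0.482

δ_A = (0.01129542/0.01124000 − 1)×1000 = (1.004931 − 1)×1000 = 4.931 per mil
δ_B = (0.01055232/0.01124000 − 1)×1000 = (0.938819 − 1)×1000 = -61.181 per mil
f_A = (δ_mix − δ_B)/(δ_A − δ_B) = (-29.33 − (-61.181))/(4.931 − (-61.181))
f_A = 31.851 / 66.112 = 0.4818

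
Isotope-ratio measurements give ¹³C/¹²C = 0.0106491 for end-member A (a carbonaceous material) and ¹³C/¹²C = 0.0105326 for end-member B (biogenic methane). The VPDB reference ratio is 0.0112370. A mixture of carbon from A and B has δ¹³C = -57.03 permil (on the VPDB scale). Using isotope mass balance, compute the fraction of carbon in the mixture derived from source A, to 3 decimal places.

0.546

δ_A = (0.0106491/0.0112370 − 1)×1000 = (0.947682 − 1)×1000 = -52.318 permil
δ_B = (0.0105326/0.0112370 − 1)×1000 = (0.937314 − 1)×1000 = -62.686 permil
f_A = (δ_mix − δ_B)/(δ_A − δ_B) = (-57.03 − (-62.686))/(-52.318 − (-62.686))
f_A = 5.656 / 10.368 = 0.5455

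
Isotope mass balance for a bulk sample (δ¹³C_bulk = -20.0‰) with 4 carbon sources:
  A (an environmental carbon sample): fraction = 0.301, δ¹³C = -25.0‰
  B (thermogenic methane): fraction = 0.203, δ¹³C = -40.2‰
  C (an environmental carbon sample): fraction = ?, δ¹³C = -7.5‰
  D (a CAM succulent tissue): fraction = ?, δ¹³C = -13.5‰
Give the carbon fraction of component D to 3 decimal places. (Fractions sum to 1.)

Let f_D and f_C be the unknown fractions; fractions sum to 1 so f_D + f_C = 0.496.
Mass balance: Σ fᵢ·δᵢ = δ_bulk ⇒ f_D·(-13.5) + f_C·(-7.5) = -20.0 − (-15.686) = -4.314
Substitute f_C = 0.496 − f_D:
f_D·(-13.5 − -7.5) = -4.314 − 0.496×(-7.5) = -0.594
f_D = -0.594 / -6.0 = 0.0991

0.099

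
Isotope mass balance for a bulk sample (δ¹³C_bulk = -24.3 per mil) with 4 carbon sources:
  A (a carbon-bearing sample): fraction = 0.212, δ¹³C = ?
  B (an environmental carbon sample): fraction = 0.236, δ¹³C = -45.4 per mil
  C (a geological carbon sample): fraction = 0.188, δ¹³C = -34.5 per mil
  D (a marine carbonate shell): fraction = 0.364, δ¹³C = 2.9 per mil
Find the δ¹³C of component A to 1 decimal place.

-38.5 per mil

Isotope mass balance: δ_bulk = Σ fᵢ·δᵢ.
-24.3 = 0.212×δ_A + 0.236×(-45.4) + 0.188×(-34.5) + 0.364×(2.9)
0.212·δ_A = -24.3 − (-16.145) = -8.155
δ_A = -8.155 / 0.212 = -38.47 per mil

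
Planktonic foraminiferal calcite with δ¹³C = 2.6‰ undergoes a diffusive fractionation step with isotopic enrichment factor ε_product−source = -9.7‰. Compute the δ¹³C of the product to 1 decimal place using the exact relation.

-7.1‰

To first order, δ_product ≈ δ_source + ε = -7.1‰.
Exactly, δ_product = (δ_source + 1000)·(ε/1000 + 1) − 1000.
δ_product = (2.6 + 1000) × (-9.7/1000 + 1) − 1000
δ_product = -7.13‰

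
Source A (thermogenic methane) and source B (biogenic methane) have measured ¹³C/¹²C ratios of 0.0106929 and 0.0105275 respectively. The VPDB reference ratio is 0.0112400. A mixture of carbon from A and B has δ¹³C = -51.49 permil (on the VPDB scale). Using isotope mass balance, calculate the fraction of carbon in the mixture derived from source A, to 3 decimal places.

δ_A = (0.0106929/0.0112400 − 1)×1000 = (0.951326 − 1)×1000 = -48.674 permil
δ_B = (0.0105275/0.0112400 − 1)×1000 = (0.936610 − 1)×1000 = -63.390 permil
f_A = (δ_mix − δ_B)/(δ_A − δ_B) = (-51.49 − (-63.390))/(-48.674 − (-63.390))
f_A = 11.900 / 14.715 = 0.8087

0.809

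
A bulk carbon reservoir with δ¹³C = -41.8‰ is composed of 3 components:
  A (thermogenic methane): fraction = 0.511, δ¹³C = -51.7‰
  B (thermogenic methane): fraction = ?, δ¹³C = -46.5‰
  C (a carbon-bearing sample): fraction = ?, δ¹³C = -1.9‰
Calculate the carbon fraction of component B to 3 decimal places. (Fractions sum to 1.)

0.324

Let f_B and f_C be the unknown fractions; fractions sum to 1 so f_B + f_C = 0.489.
Mass balance: Σ fᵢ·δᵢ = δ_bulk ⇒ f_B·(-46.5) + f_C·(-1.9) = -41.8 − (-26.419) = -15.381
Substitute f_C = 0.489 − f_B:
f_B·(-46.5 − -1.9) = -15.381 − 0.489×(-1.9) = -14.452
f_B = -14.452 / -44.6 = 0.3240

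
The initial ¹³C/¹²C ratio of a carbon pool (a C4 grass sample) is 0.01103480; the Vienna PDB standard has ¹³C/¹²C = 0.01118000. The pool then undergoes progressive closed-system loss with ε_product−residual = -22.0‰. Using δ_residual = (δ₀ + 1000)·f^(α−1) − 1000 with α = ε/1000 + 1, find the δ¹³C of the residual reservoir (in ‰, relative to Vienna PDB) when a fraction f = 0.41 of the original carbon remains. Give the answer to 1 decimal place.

6.6‰

δ₀ = (0.01103480/0.01118000 − 1)×1000 = (0.987013 − 1)×1000 = -12.987‰
α − 1 = ε/1000 = -0.0220
f^(α−1) = 0.41^(-0.0220) = 1.019809
δ_res = (-12.987 + 1000) × 1.019809 − 1000 = 1006.564 − 1000 = 6.56‰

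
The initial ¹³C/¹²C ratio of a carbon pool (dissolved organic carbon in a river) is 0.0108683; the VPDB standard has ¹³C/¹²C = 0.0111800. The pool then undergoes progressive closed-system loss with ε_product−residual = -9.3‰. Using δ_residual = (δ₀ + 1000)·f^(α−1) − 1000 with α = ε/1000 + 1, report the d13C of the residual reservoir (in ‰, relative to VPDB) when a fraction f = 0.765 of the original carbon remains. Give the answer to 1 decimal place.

-25.5‰

δ₀ = (0.0108683/0.0111800 − 1)×1000 = (0.972120 − 1)×1000 = -27.880‰
α − 1 = ε/1000 = -0.0093
f^(α−1) = 0.765^(-0.0093) = 1.002494
δ_res = (-27.880 + 1000) × 1.002494 − 1000 = 974.545 − 1000 = -25.46‰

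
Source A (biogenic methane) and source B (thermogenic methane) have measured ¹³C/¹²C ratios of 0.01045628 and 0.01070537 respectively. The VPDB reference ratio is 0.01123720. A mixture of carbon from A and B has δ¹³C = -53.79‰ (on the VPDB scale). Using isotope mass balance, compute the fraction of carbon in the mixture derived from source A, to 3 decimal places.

δ_A = (0.01045628/0.01123720 − 1)×1000 = (0.930506 − 1)×1000 = -69.494‰
δ_B = (0.01070537/0.01123720 − 1)×1000 = (0.952672 − 1)×1000 = -47.328‰
f_A = (δ_mix − δ_B)/(δ_A − δ_B) = (-53.79 − (-47.328))/(-69.494 − (-47.328))
f_A = -6.462 / -22.167 = 0.2915

0.292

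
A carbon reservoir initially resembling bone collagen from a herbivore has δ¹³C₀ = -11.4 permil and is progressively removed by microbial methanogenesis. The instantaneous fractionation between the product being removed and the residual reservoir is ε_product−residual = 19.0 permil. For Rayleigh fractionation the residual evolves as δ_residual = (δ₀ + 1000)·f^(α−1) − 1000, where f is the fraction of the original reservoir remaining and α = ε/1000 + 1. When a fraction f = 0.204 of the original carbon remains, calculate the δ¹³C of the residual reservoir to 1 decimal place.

Rayleigh residual: δ_res = (δ₀ + 1000)·f^(α−1) − 1000
α = ε/1000 + 1 = 1.01900, so α − 1 = 0.01900
f^(α−1) = 0.204^(0.01900) = 0.970248
δ_res = (-11.4 + 1000) × 0.970248 − 1000 = 959.188 − 1000 = -40.81 permil

-40.8 permil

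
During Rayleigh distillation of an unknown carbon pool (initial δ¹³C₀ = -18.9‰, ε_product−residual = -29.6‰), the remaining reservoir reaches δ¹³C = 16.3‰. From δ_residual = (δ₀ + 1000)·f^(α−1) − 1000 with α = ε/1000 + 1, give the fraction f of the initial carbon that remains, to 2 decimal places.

0.30

α − 1 = ε/1000 = -0.0296
(δ_res + 1000)/(δ₀ + 1000) = (16.3 + 1000)/(-18.9 + 1000) = 1016.3/981.1 = 1.035878
f = 1.035878^(1/-0.0296) = exp(ln(1.035878)/-0.0296) = exp(0.03525/-0.0296)
f = exp(-1.1909) = 0.3040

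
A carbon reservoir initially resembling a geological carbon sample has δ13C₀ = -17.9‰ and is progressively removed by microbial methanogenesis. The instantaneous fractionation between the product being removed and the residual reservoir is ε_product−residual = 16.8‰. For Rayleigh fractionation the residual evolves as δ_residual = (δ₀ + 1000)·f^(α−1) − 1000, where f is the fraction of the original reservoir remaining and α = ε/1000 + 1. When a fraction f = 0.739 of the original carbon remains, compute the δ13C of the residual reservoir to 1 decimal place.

-22.9‰

Rayleigh residual: δ_res = (δ₀ + 1000)·f^(α−1) − 1000
α = ε/1000 + 1 = 1.01680, so α − 1 = 0.01680
f^(α−1) = 0.739^(0.01680) = 0.994932
δ_res = (-17.9 + 1000) × 0.994932 − 1000 = 977.122 − 1000 = -22.88‰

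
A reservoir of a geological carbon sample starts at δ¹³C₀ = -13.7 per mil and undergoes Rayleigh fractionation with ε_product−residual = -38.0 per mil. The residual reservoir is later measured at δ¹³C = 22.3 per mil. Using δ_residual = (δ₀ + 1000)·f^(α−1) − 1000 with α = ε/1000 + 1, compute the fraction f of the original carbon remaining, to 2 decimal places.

0.39

α − 1 = ε/1000 = -0.0380
(δ_res + 1000)/(δ₀ + 1000) = (22.3 + 1000)/(-13.7 + 1000) = 1022.3/986.3 = 1.036500
f = 1.036500^(1/-0.0380) = exp(ln(1.036500)/-0.0380) = exp(0.03585/-0.0380)
f = exp(-0.9434) = 0.3893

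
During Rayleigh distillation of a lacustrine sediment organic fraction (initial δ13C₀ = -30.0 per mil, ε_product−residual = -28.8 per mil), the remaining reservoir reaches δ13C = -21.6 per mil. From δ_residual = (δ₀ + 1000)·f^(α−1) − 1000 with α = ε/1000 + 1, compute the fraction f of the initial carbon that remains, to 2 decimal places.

α − 1 = ε/1000 = -0.0288
(δ_res + 1000)/(δ₀ + 1000) = (-21.6 + 1000)/(-30.0 + 1000) = 978.4/970.0 = 1.008660
f = 1.008660^(1/-0.0288) = exp(ln(1.008660)/-0.0288) = exp(0.00862/-0.0288)
f = exp(-0.2994) = 0.7413

0.74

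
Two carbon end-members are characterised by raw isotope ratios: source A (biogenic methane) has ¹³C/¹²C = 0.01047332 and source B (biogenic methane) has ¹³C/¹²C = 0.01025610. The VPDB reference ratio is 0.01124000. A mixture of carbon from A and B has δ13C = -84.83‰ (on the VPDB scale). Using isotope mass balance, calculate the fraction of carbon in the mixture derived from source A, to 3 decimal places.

0.140

δ_A = (0.01047332/0.01124000 − 1)×1000 = (0.931790 − 1)×1000 = -68.210‰
δ_B = (0.01025610/0.01124000 − 1)×1000 = (0.912464 − 1)×1000 = -87.536‰
f_A = (δ_mix − δ_B)/(δ_A − δ_B) = (-84.83 − (-87.536))/(-68.210 − (-87.536))
f_A = 2.706 / 19.326 = 0.1400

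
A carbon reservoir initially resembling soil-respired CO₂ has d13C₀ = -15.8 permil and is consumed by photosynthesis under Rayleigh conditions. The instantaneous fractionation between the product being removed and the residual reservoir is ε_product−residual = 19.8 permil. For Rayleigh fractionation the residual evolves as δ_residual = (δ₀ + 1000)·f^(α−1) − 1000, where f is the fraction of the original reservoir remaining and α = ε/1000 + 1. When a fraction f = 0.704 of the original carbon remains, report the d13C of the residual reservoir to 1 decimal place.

Rayleigh residual: δ_res = (δ₀ + 1000)·f^(α−1) − 1000
α = ε/1000 + 1 = 1.01980, so α − 1 = 0.01980
f^(α−1) = 0.704^(0.01980) = 0.993075
δ_res = (-15.8 + 1000) × 0.993075 − 1000 = 977.384 − 1000 = -22.62 permil

-22.6 permil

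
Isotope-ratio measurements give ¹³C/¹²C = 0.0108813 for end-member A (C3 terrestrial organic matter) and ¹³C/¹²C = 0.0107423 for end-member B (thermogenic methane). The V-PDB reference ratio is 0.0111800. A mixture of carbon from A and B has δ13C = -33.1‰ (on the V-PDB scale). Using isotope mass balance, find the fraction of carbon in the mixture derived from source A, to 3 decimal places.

δ_A = (0.0108813/0.0111800 − 1)×1000 = (0.973283 − 1)×1000 = -26.717‰
δ_B = (0.0107423/0.0111800 − 1)×1000 = (0.960850 − 1)×1000 = -39.150‰
f_A = (δ_mix − δ_B)/(δ_A − δ_B) = (-33.1 − (-39.150))/(-26.717 − (-39.150))
f_A = 6.050 / 12.433 = 0.4866

0.487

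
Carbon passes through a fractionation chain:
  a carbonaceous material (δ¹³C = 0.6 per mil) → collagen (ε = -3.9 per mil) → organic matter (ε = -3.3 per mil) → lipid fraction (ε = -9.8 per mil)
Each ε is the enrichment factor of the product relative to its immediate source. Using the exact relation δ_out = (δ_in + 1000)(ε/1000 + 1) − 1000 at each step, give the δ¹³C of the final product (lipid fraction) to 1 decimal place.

-16.3 per mil

step 1: δ = (0.60 + 1000)·(-3.9/1000 + 1) − 1000 = -3.30 per mil
step 2: δ = (-3.30 + 1000)·(-3.3/1000 + 1) − 1000 = -6.59 per mil
step 3: δ = (-6.59 + 1000)·(-9.8/1000 + 1) − 1000 = -16.33 per mil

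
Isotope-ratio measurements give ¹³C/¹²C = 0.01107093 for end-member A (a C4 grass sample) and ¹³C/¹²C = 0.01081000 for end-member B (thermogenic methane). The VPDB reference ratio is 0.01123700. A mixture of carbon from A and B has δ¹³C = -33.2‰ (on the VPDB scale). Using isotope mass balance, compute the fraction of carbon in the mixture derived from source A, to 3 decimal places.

0.207

δ_A = (0.01107093/0.01123700 − 1)×1000 = (0.985221 − 1)×1000 = -14.779‰
δ_B = (0.01081000/0.01123700 − 1)×1000 = (0.962001 − 1)×1000 = -37.999‰
f_A = (δ_mix − δ_B)/(δ_A − δ_B) = (-33.2 − (-37.999))/(-14.779 − (-37.999))
f_A = 4.799 / 23.221 = 0.2067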